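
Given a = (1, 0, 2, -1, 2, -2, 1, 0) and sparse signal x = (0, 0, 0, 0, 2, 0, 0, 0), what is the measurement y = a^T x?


Non-zero terms: ['2*2']
Products: [4]
y = sum = 4.

4


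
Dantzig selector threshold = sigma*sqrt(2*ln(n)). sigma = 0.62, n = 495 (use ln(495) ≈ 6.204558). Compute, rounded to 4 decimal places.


ln(495) ≈ 6.204558.
2*ln(n) ≈ 12.409116.
sqrt(2*ln(n)) ≈ sqrt(12.409116) ≈ 3.522658.
threshold ≈ 0.62*3.522658 = 2.18404796 ≈ 2.1840.

2.1840


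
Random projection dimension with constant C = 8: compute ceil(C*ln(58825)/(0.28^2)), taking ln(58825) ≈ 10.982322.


ln(58825) ≈ 10.982322.
eps^2 = 0.28^2 = 0.0784.
C*ln(N)/eps^2 ≈ 8*10.982322/0.0784 ≈ 1120.6451.
m = ceil(1120.6451) = 1121.

1121


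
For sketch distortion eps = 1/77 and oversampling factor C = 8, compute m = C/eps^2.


1/eps = 77.
(1/eps)^2 = 5929.
m = 8*5929 = 47432.

47432


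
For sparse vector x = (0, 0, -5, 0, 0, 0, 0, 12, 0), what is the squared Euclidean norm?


Non-zero entries: [(2, -5), (7, 12)]
Squares: [25, 144]
||x||_2^2 = sum = 169.

169


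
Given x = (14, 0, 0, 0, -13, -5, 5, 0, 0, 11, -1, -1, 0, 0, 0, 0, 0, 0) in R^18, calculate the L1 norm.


Non-zero entries: [(0, 14), (4, -13), (5, -5), (6, 5), (9, 11), (10, -1), (11, -1)]
Absolute values: [14, 13, 5, 5, 11, 1, 1]
||x||_1 = sum = 50.

50


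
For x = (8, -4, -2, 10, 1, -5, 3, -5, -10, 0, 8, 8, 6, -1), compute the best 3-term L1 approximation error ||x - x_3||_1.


Sorted |x_i| descending: [10, 10, 8, 8, 8, 6, 5, 5, 4, 3, 2, 1, 1, 0]
Keep top 3: [10, 10, 8]
Tail entries: [8, 8, 6, 5, 5, 4, 3, 2, 1, 1, 0]
L1 error = sum of tail = 43.

43


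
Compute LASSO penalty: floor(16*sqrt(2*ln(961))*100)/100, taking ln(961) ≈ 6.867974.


ln(961) ≈ 6.867974.
2*ln(n) ≈ 13.735948.
sqrt(2*ln(n)) ≈ sqrt(13.735948) ≈ 3.706204.
lambda ≈ 16*3.706204 = 59.299264.
floor(lambda*100)/100 = 59.29.

59.29


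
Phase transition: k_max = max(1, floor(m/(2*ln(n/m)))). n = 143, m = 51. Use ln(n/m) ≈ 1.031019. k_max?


n/m = 143/51.
ln(n/m) ≈ 1.031019.
2*ln(n/m) ≈ 2.062038.
m/(2*ln(n/m)) ≈ 51/2.062038 ≈ 24.7328.
floor = 24.
k_max = max(1, 24) = 24.

24


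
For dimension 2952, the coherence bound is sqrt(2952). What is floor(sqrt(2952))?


54^2 = 2916 <= 2952 < 3025 = 55^2, so 54 <= sqrt(2952) < 55.
floor(sqrt(2952)) = 54.

54


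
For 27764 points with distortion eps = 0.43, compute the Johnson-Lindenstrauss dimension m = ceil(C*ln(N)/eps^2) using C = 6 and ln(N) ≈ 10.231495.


ln(27764) ≈ 10.231495.
eps^2 = 0.43^2 = 0.1849.
C*ln(N)/eps^2 ≈ 6*10.231495/0.1849 ≈ 332.0117.
m = ceil(332.0117) = 333.

333


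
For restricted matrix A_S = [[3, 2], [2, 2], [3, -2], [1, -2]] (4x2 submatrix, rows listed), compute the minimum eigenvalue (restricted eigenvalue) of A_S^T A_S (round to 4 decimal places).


A_S^T A_S = [[23, 2], [2, 16]].
trace = 39.
det = 364.
disc = trace^2 - 4*det = 1521 - 4*364 = 65.
sqrt(65) ≈ 8.062258.
lam_min = (39 - sqrt(65))/2 ≈ (39 - 8.062258)/2 = 15.468871 ≈ 15.4689.

15.4689


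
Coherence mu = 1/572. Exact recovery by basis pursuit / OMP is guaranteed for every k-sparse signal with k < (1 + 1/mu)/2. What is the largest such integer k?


1/mu = 572.
1 + 1/mu = 573.
(1 + 1/mu)/2 = 286.5 is not an integer, so k_max = floor(286.5) = 286.

286


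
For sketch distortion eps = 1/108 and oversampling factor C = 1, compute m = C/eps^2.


1/eps = 108.
(1/eps)^2 = 11664.
m = 1*11664 = 11664.

11664


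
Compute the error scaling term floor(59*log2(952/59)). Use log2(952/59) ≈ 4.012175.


log2(n/k) = log2(952/59) ≈ 4.012175.
k*log2(n/k) ≈ 59*4.012175 = 236.718325.
floor(236.718325) = 236.

236


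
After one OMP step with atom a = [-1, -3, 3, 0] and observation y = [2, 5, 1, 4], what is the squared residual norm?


a^T a = 19.
a^T y = -14.
coeff = -14/19 = -14/19.
||r||^2 = 678/19.

678/19


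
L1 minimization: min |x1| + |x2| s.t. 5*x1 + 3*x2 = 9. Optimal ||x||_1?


Axis intercepts:
  x1 = 9/5, x2 = 0: L1 = 9/5
  x1 = 0, x2 = 3: L1 = 3
x* = (9/5, 0)
||x*||_1 = 9/5.

9/5


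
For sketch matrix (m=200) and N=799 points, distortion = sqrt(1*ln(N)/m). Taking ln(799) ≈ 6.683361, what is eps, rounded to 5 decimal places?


ln(799) ≈ 6.683361.
1*ln(N)/m ≈ 1*6.683361/200 ≈ 0.03341681.
eps = sqrt(0.03341681) ≈ 0.1828027 ≈ 0.18280.

0.18280


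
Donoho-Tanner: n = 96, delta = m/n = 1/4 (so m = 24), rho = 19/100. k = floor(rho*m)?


m = 1/4*96 = 24.
rho = 19/100.
rho*m = 19/100*24 = 4.56.
k = floor(4.56) = 4.

4


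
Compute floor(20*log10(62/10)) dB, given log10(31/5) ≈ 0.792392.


||x||/||e|| = 62/10 = 31/5.
log10(31/5) ≈ 0.792392.
20*log10(||x||/||e||) ≈ 20*0.792392 = 15.84784.
floor(15.84784) = 15.

15


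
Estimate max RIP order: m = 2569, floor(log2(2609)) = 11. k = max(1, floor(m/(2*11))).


floor(log2(2609)) = 11.
2*11 = 22.
m/(2*floor(log2(n))) = 2569/22 ≈ 116.7727.
floor = 116.
k = max(1, 116) = 116.

116


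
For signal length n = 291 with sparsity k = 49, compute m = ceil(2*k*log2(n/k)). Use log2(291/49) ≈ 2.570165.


log2(n/k) = log2(291/49) ≈ 2.570165.
2*k*log2(n/k) ≈ 2*49*2.570165 = 251.87617.
m = ceil(251.87617) = 252.

252


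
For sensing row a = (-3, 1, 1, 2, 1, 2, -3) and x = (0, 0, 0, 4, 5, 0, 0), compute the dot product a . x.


Non-zero terms: ['2*4', '1*5']
Products: [8, 5]
y = sum = 13.

13


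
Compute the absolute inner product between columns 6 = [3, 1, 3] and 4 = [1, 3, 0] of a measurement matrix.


Inner product: 3*1 + 1*3 + 3*0
Products: [3, 3, 0]
Sum = 6.
|dot| = 6.

6


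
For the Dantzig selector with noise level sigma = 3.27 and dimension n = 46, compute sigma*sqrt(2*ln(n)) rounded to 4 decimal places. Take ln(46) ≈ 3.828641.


ln(46) ≈ 3.828641.
2*ln(n) ≈ 7.657282.
sqrt(2*ln(n)) ≈ sqrt(7.657282) ≈ 2.767179.
threshold ≈ 3.27*2.767179 = 9.04867533 ≈ 9.0487.

9.0487


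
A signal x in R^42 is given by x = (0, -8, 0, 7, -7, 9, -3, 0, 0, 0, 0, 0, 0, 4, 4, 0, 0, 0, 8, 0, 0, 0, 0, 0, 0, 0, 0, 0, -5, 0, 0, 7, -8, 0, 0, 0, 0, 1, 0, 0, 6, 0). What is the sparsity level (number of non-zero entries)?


Non-zero positions: [1, 3, 4, 5, 6, 13, 14, 18, 28, 31, 32, 37, 40].
Sparsity = 13.

13


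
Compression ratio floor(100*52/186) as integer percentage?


100*m/n = 100*52/186 ≈ 27.957.
floor = 27.

27


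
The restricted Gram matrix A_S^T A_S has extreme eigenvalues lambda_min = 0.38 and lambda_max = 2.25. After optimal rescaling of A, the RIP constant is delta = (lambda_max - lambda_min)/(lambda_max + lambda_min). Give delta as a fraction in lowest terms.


lambda_max - lambda_min = 2.25 - 0.38 = 1.87.
lambda_max + lambda_min = 2.25 + 0.38 = 2.63.
delta = 1.87/2.63 = 187/263.

187/263


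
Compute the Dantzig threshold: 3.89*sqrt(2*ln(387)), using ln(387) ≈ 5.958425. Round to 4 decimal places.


ln(387) ≈ 5.958425.
2*ln(n) ≈ 11.91685.
sqrt(2*ln(n)) ≈ sqrt(11.91685) ≈ 3.452079.
threshold ≈ 3.89*3.452079 = 13.42858731 ≈ 13.4286.

13.4286


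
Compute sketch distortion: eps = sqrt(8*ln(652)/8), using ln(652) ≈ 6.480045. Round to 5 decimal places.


ln(652) ≈ 6.480045.
8*ln(N)/m ≈ 8*6.480045/8 ≈ 6.480045.
eps = sqrt(6.480045) ≈ 2.5455933 ≈ 2.54559.

2.54559


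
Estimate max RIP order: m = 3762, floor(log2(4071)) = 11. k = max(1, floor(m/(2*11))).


floor(log2(4071)) = 11.
2*11 = 22.
m/(2*floor(log2(n))) = 3762/22 ≈ 171.0.
floor = 171.
k = max(1, 171) = 171.

171


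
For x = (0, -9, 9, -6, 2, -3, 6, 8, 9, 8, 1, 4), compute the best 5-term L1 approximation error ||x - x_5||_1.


Sorted |x_i| descending: [9, 9, 9, 8, 8, 6, 6, 4, 3, 2, 1, 0]
Keep top 5: [9, 9, 9, 8, 8]
Tail entries: [6, 6, 4, 3, 2, 1, 0]
L1 error = sum of tail = 22.

22


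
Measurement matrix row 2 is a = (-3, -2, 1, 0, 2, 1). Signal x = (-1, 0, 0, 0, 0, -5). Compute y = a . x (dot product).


Non-zero terms: ['-3*-1', '1*-5']
Products: [3, -5]
y = sum = -2.

-2


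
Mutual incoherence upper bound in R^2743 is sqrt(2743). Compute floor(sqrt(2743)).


52^2 = 2704 <= 2743 < 2809 = 53^2, so 52 <= sqrt(2743) < 53.
floor(sqrt(2743)) = 52.

52


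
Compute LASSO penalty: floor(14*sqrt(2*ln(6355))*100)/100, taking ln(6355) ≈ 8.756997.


ln(6355) ≈ 8.756997.
2*ln(n) ≈ 17.513994.
sqrt(2*ln(n)) ≈ sqrt(17.513994) ≈ 4.184972.
lambda ≈ 14*4.184972 = 58.589608.
floor(lambda*100)/100 = 58.58.

58.58


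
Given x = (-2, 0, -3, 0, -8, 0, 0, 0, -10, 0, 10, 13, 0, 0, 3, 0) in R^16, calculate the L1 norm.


Non-zero entries: [(0, -2), (2, -3), (4, -8), (8, -10), (10, 10), (11, 13), (14, 3)]
Absolute values: [2, 3, 8, 10, 10, 13, 3]
||x||_1 = sum = 49.

49


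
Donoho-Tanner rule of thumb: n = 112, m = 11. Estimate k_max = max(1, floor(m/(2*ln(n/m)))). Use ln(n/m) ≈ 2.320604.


n/m = 112/11.
ln(n/m) ≈ 2.320604.
2*ln(n/m) ≈ 4.641208.
m/(2*ln(n/m)) ≈ 11/4.641208 ≈ 2.3701.
floor = 2.
k_max = max(1, 2) = 2.

2


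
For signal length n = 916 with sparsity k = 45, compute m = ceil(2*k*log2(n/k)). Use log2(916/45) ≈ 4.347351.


log2(n/k) = log2(916/45) ≈ 4.347351.
2*k*log2(n/k) ≈ 2*45*4.347351 = 391.26159.
m = ceil(391.26159) = 392.

392


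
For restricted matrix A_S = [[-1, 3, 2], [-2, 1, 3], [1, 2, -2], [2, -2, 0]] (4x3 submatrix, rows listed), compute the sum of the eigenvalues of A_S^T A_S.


Sum of eigenvalues of A_S^T A_S = trace(A_S^T A_S) = sum of squared column norms of A_S.
A_S^T A_S diagonal: [10, 18, 17].
trace = 10 + 18 + 17 = 45.

45


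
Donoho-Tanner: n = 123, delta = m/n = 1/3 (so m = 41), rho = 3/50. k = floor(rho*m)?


m = 1/3*123 = 41.
rho = 3/50.
rho*m = 3/50*41 = 2.46.
k = floor(2.46) = 2.

2


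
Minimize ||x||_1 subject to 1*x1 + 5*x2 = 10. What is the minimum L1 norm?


Axis intercepts:
  x1 = 10, x2 = 0: L1 = 10
  x1 = 0, x2 = 2: L1 = 2
x* = (0, 2)
||x*||_1 = 2.

2


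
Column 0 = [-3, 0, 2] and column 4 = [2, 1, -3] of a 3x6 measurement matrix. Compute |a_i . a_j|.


Inner product: -3*2 + 0*1 + 2*-3
Products: [-6, 0, -6]
Sum = -12.
|dot| = 12.

12


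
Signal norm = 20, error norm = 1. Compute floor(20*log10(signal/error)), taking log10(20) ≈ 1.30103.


||x||/||e|| = 20/1 = 20.
log10(20) ≈ 1.30103.
20*log10(||x||/||e||) ≈ 20*1.30103 = 26.0206.
floor(26.0206) = 26.

26


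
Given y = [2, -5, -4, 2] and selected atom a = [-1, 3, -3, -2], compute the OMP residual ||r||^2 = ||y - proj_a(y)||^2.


a^T a = 23.
a^T y = -9.
coeff = -9/23 = -9/23.
||r||^2 = 1046/23.

1046/23


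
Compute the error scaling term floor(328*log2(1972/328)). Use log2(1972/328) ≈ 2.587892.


log2(n/k) = log2(1972/328) ≈ 2.587892.
k*log2(n/k) ≈ 328*2.587892 = 848.828576.
floor(848.828576) = 848.

848


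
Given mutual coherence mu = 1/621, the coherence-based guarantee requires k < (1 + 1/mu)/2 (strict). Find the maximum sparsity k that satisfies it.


1/mu = 621.
1 + 1/mu = 622.
(1 + 1/mu)/2 = 311 is an integer and the inequality is strict, so k_max = 311 - 1 = 310.

310


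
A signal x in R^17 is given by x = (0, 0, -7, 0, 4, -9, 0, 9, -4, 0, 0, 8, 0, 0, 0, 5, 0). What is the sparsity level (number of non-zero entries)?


Non-zero positions: [2, 4, 5, 7, 8, 11, 15].
Sparsity = 7.

7


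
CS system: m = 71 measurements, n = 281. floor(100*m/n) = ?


100*m/n = 100*71/281 ≈ 25.2669.
floor = 25.

25


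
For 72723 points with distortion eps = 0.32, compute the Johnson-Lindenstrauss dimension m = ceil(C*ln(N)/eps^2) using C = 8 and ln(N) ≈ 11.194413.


ln(72723) ≈ 11.194413.
eps^2 = 0.32^2 = 0.1024.
C*ln(N)/eps^2 ≈ 8*11.194413/0.1024 ≈ 874.5635.
m = ceil(874.5635) = 875.

875


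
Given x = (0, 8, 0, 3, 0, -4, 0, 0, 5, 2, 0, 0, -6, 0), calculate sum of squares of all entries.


Non-zero entries: [(1, 8), (3, 3), (5, -4), (8, 5), (9, 2), (12, -6)]
Squares: [64, 9, 16, 25, 4, 36]
||x||_2^2 = sum = 154.

154


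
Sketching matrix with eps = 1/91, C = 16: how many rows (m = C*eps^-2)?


1/eps = 91.
(1/eps)^2 = 8281.
m = 16*8281 = 132496.

132496


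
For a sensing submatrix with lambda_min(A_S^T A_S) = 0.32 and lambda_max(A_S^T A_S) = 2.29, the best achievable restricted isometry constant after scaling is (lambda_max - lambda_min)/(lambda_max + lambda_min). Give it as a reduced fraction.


lambda_max - lambda_min = 2.29 - 0.32 = 1.97.
lambda_max + lambda_min = 2.29 + 0.32 = 2.61.
delta = 1.97/2.61 = 197/261.

197/261


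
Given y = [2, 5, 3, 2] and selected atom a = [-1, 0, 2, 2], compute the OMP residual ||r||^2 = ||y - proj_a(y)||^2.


a^T a = 9.
a^T y = 8.
coeff = 8/9 = 8/9.
||r||^2 = 314/9.

314/9


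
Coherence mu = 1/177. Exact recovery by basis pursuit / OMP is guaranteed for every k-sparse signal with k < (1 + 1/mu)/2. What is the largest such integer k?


1/mu = 177.
1 + 1/mu = 178.
(1 + 1/mu)/2 = 89 is an integer and the inequality is strict, so k_max = 89 - 1 = 88.

88


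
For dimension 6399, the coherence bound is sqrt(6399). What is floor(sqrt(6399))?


79^2 = 6241 <= 6399 < 6400 = 80^2, so 79 <= sqrt(6399) < 80.
floor(sqrt(6399)) = 79.

79


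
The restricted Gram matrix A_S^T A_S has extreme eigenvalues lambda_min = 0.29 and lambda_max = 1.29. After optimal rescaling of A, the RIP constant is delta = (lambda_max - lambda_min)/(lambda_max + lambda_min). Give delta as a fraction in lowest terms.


lambda_max - lambda_min = 1.29 - 0.29 = 1.00.
lambda_max + lambda_min = 1.29 + 0.29 = 1.58.
delta = 1.00/1.58 = 100/158 = 50/79.

50/79


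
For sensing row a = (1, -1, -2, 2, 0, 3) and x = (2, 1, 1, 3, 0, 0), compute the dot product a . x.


Non-zero terms: ['1*2', '-1*1', '-2*1', '2*3']
Products: [2, -1, -2, 6]
y = sum = 5.

5


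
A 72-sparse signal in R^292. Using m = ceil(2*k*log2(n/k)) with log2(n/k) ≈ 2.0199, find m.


log2(n/k) = log2(292/72) ≈ 2.0199.
2*k*log2(n/k) ≈ 2*72*2.0199 = 290.8656.
m = ceil(290.8656) = 291.

291


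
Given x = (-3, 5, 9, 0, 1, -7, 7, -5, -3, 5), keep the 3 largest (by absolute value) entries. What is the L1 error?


Sorted |x_i| descending: [9, 7, 7, 5, 5, 5, 3, 3, 1, 0]
Keep top 3: [9, 7, 7]
Tail entries: [5, 5, 5, 3, 3, 1, 0]
L1 error = sum of tail = 22.

22


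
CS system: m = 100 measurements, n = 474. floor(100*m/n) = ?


100*m/n = 100*100/474 ≈ 21.097.
floor = 21.

21


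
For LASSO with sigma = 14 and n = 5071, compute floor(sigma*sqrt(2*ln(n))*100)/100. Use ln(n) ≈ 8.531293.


ln(5071) ≈ 8.531293.
2*ln(n) ≈ 17.062586.
sqrt(2*ln(n)) ≈ sqrt(17.062586) ≈ 4.130688.
lambda ≈ 14*4.130688 = 57.829632.
floor(lambda*100)/100 = 57.82.

57.82


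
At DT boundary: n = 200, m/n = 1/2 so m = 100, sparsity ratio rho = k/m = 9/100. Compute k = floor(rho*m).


m = 1/2*200 = 100.
rho = 9/100.
rho*m = 9/100*100 = 9.
k = floor(9) = 9.

9


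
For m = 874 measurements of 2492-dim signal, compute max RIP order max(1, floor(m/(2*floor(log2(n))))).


floor(log2(2492)) = 11.
2*11 = 22.
m/(2*floor(log2(n))) = 874/22 ≈ 39.7273.
floor = 39.
k = max(1, 39) = 39.

39


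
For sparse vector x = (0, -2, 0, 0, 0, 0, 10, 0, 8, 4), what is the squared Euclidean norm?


Non-zero entries: [(1, -2), (6, 10), (8, 8), (9, 4)]
Squares: [4, 100, 64, 16]
||x||_2^2 = sum = 184.

184


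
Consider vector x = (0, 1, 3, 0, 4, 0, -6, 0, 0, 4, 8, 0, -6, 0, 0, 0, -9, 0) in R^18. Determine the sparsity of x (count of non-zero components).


Non-zero positions: [1, 2, 4, 6, 9, 10, 12, 16].
Sparsity = 8.

8


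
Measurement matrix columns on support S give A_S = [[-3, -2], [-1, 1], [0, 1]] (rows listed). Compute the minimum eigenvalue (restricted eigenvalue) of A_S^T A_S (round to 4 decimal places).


A_S^T A_S = [[10, 5], [5, 6]].
trace = 16.
det = 35.
disc = trace^2 - 4*det = 256 - 4*35 = 116.
sqrt(116) ≈ 10.770330.
lam_min = (16 - sqrt(116))/2 ≈ (16 - 10.770330)/2 = 2.614835 ≈ 2.6148.

2.6148


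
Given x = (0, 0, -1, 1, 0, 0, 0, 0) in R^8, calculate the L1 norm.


Non-zero entries: [(2, -1), (3, 1)]
Absolute values: [1, 1]
||x||_1 = sum = 2.

2


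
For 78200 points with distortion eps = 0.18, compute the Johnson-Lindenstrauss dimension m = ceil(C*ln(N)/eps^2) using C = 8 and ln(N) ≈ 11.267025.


ln(78200) ≈ 11.267025.
eps^2 = 0.18^2 = 0.0324.
C*ln(N)/eps^2 ≈ 8*11.267025/0.0324 ≈ 2781.9815.
m = ceil(2781.9815) = 2782.

2782


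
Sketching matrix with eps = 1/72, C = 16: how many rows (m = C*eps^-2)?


1/eps = 72.
(1/eps)^2 = 5184.
m = 16*5184 = 82944.

82944


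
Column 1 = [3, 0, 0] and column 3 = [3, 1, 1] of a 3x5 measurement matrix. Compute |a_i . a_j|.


Inner product: 3*3 + 0*1 + 0*1
Products: [9, 0, 0]
Sum = 9.
|dot| = 9.

9


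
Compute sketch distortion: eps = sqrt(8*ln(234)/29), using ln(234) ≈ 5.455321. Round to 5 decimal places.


ln(234) ≈ 5.455321.
8*ln(N)/m ≈ 8*5.455321/29 ≈ 1.50491614.
eps = sqrt(1.50491614) ≈ 1.2267502 ≈ 1.22675.

1.22675


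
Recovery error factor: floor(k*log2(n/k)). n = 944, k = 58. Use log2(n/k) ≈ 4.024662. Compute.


log2(n/k) = log2(944/58) ≈ 4.024662.
k*log2(n/k) ≈ 58*4.024662 = 233.430396.
floor(233.430396) = 233.

233


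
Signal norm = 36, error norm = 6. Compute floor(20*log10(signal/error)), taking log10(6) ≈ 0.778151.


||x||/||e|| = 36/6 = 6.
log10(6) ≈ 0.778151.
20*log10(||x||/||e||) ≈ 20*0.778151 = 15.56302.
floor(15.56302) = 15.

15


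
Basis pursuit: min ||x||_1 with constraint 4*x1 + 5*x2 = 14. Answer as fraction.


Axis intercepts:
  x1 = 7/2, x2 = 0: L1 = 7/2
  x1 = 0, x2 = 14/5: L1 = 14/5
x* = (0, 14/5)
||x*||_1 = 14/5.

14/5


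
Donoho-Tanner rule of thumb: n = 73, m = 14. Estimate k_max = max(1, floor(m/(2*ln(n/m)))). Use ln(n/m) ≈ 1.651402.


n/m = 73/14.
ln(n/m) ≈ 1.651402.
2*ln(n/m) ≈ 3.302804.
m/(2*ln(n/m)) ≈ 14/3.302804 ≈ 4.2388.
floor = 4.
k_max = max(1, 4) = 4.

4


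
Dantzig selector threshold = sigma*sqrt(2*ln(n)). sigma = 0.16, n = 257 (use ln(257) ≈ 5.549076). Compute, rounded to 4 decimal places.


ln(257) ≈ 5.549076.
2*ln(n) ≈ 11.098152.
sqrt(2*ln(n)) ≈ sqrt(11.098152) ≈ 3.331389.
threshold ≈ 0.16*3.331389 = 0.53302224 ≈ 0.5330.

0.5330


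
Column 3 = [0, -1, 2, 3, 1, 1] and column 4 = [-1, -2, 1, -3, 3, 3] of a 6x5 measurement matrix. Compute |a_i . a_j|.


Inner product: 0*-1 + -1*-2 + 2*1 + 3*-3 + 1*3 + 1*3
Products: [0, 2, 2, -9, 3, 3]
Sum = 1.
|dot| = 1.

1


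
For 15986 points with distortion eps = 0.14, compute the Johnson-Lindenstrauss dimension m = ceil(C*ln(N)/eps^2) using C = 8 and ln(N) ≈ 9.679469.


ln(15986) ≈ 9.679469.
eps^2 = 0.14^2 = 0.0196.
C*ln(N)/eps^2 ≈ 8*9.679469/0.0196 ≈ 3950.8037.
m = ceil(3950.8037) = 3951.

3951


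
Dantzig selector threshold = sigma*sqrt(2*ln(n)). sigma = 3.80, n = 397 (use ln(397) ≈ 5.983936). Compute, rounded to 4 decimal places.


ln(397) ≈ 5.983936.
2*ln(n) ≈ 11.967872.
sqrt(2*ln(n)) ≈ sqrt(11.967872) ≈ 3.459461.
threshold ≈ 3.80*3.459461 = 13.1459518 ≈ 13.1460.

13.1460


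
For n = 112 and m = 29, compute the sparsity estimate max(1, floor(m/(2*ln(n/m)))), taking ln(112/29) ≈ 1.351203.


n/m = 112/29.
ln(n/m) ≈ 1.351203.
2*ln(n/m) ≈ 2.702406.
m/(2*ln(n/m)) ≈ 29/2.702406 ≈ 10.7312.
floor = 10.
k_max = max(1, 10) = 10.

10


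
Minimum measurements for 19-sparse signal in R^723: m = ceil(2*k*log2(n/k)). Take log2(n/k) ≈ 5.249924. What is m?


log2(n/k) = log2(723/19) ≈ 5.249924.
2*k*log2(n/k) ≈ 2*19*5.249924 = 199.497112.
m = ceil(199.497112) = 200.

200


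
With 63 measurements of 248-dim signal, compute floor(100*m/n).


100*m/n = 100*63/248 ≈ 25.4032.
floor = 25.

25


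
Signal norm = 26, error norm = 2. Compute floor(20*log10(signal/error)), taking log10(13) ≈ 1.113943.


||x||/||e|| = 26/2 = 13.
log10(13) ≈ 1.113943.
20*log10(||x||/||e||) ≈ 20*1.113943 = 22.27886.
floor(22.27886) = 22.

22


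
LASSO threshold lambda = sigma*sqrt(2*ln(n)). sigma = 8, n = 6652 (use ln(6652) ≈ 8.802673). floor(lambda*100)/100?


ln(6652) ≈ 8.802673.
2*ln(n) ≈ 17.605346.
sqrt(2*ln(n)) ≈ sqrt(17.605346) ≈ 4.195872.
lambda ≈ 8*4.195872 = 33.566976.
floor(lambda*100)/100 = 33.56.

33.56


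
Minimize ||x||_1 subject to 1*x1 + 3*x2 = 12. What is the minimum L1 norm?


Axis intercepts:
  x1 = 12, x2 = 0: L1 = 12
  x1 = 0, x2 = 4: L1 = 4
x* = (0, 4)
||x*||_1 = 4.

4


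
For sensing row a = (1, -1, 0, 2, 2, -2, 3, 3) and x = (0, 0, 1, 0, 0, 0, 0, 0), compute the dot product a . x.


Non-zero terms: ['0*1']
Products: [0]
y = sum = 0.

0


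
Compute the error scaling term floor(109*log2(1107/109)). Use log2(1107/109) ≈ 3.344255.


log2(n/k) = log2(1107/109) ≈ 3.344255.
k*log2(n/k) ≈ 109*3.344255 = 364.523795.
floor(364.523795) = 364.

364


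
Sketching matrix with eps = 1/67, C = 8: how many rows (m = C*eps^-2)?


1/eps = 67.
(1/eps)^2 = 4489.
m = 8*4489 = 35912.

35912


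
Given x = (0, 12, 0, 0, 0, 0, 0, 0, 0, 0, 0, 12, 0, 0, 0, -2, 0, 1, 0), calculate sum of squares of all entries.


Non-zero entries: [(1, 12), (11, 12), (15, -2), (17, 1)]
Squares: [144, 144, 4, 1]
||x||_2^2 = sum = 293.

293


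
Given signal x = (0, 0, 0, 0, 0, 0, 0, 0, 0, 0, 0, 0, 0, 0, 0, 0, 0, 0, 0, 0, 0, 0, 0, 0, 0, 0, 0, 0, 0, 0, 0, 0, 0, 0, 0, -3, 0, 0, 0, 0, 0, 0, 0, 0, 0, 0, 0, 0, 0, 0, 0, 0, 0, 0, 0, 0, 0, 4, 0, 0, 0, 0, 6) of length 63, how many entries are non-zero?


Non-zero positions: [35, 57, 62].
Sparsity = 3.

3


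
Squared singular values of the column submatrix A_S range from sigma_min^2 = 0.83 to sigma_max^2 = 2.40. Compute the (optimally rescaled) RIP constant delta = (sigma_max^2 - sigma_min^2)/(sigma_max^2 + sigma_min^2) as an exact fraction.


lambda_max - lambda_min = 2.40 - 0.83 = 1.57.
lambda_max + lambda_min = 2.40 + 0.83 = 3.23.
delta = 1.57/3.23 = 157/323.

157/323


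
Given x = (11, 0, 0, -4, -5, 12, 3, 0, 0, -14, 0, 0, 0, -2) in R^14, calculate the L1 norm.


Non-zero entries: [(0, 11), (3, -4), (4, -5), (5, 12), (6, 3), (9, -14), (13, -2)]
Absolute values: [11, 4, 5, 12, 3, 14, 2]
||x||_1 = sum = 51.

51


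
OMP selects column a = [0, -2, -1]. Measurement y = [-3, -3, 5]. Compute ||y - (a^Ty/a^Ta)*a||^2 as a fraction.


a^T a = 5.
a^T y = 1.
coeff = 1/5 = 1/5.
||r||^2 = 214/5.

214/5


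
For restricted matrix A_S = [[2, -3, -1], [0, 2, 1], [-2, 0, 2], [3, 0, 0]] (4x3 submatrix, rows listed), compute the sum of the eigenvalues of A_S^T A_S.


Sum of eigenvalues of A_S^T A_S = trace(A_S^T A_S) = sum of squared column norms of A_S.
A_S^T A_S diagonal: [17, 13, 6].
trace = 17 + 13 + 6 = 36.

36


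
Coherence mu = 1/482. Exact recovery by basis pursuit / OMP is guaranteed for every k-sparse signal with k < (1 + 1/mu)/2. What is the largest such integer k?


1/mu = 482.
1 + 1/mu = 483.
(1 + 1/mu)/2 = 241.5 is not an integer, so k_max = floor(241.5) = 241.

241


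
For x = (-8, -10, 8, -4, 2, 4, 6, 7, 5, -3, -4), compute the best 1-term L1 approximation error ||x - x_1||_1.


Sorted |x_i| descending: [10, 8, 8, 7, 6, 5, 4, 4, 4, 3, 2]
Keep top 1: [10]
Tail entries: [8, 8, 7, 6, 5, 4, 4, 4, 3, 2]
L1 error = sum of tail = 51.

51


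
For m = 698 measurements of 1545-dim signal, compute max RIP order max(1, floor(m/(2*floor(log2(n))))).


floor(log2(1545)) = 10.
2*10 = 20.
m/(2*floor(log2(n))) = 698/20 ≈ 34.9.
floor = 34.
k = max(1, 34) = 34.

34


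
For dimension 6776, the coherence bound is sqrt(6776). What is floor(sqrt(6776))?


82^2 = 6724 <= 6776 < 6889 = 83^2, so 82 <= sqrt(6776) < 83.
floor(sqrt(6776)) = 82.

82


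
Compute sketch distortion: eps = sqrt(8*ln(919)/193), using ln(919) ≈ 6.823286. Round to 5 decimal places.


ln(919) ≈ 6.823286.
8*ln(N)/m ≈ 8*6.823286/193 ≈ 0.28283051.
eps = sqrt(0.28283051) ≈ 0.5318181 ≈ 0.53182.

0.53182


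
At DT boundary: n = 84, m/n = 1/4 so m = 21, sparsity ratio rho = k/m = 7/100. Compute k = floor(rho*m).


m = 1/4*84 = 21.
rho = 7/100.
rho*m = 7/100*21 = 1.47.
k = floor(1.47) = 1.

1


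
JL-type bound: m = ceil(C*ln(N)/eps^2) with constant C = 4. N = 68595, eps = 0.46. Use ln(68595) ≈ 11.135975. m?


ln(68595) ≈ 11.135975.
eps^2 = 0.46^2 = 0.2116.
C*ln(N)/eps^2 ≈ 4*11.135975/0.2116 ≈ 210.5099.
m = ceil(210.5099) = 211.

211


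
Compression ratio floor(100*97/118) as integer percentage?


100*m/n = 100*97/118 ≈ 82.2034.
floor = 82.

82


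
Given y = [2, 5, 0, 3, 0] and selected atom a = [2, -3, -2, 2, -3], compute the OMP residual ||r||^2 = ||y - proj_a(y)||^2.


a^T a = 30.
a^T y = -5.
coeff = -5/30 = -1/6.
||r||^2 = 223/6.

223/6


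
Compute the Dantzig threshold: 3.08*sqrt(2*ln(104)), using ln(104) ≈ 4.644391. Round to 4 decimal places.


ln(104) ≈ 4.644391.
2*ln(n) ≈ 9.288782.
sqrt(2*ln(n)) ≈ sqrt(9.288782) ≈ 3.04775.
threshold ≈ 3.08*3.04775 = 9.38707 ≈ 9.3871.

9.3871


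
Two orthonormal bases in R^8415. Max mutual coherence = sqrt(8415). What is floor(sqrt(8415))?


91^2 = 8281 <= 8415 < 8464 = 92^2, so 91 <= sqrt(8415) < 92.
floor(sqrt(8415)) = 91.

91


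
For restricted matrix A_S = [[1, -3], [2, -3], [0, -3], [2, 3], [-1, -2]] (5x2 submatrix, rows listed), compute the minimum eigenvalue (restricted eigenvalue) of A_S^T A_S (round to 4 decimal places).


A_S^T A_S = [[10, -1], [-1, 40]].
trace = 50.
det = 399.
disc = trace^2 - 4*det = 2500 - 4*399 = 904.
sqrt(904) ≈ 30.066593.
lam_min = (50 - sqrt(904))/2 ≈ (50 - 30.066593)/2 = 9.9667035 ≈ 9.9667.

9.9667


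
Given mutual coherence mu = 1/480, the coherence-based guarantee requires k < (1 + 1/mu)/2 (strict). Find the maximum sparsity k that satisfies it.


1/mu = 480.
1 + 1/mu = 481.
(1 + 1/mu)/2 = 240.5 is not an integer, so k_max = floor(240.5) = 240.

240


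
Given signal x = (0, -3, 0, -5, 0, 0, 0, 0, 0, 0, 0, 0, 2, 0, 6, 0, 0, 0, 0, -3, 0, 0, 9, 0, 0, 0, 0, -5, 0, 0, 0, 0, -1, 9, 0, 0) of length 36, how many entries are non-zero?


Non-zero positions: [1, 3, 12, 14, 19, 22, 27, 32, 33].
Sparsity = 9.

9


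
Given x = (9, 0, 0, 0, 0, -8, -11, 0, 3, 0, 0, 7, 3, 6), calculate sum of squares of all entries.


Non-zero entries: [(0, 9), (5, -8), (6, -11), (8, 3), (11, 7), (12, 3), (13, 6)]
Squares: [81, 64, 121, 9, 49, 9, 36]
||x||_2^2 = sum = 369.

369


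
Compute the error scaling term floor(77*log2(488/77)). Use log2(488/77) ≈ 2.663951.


log2(n/k) = log2(488/77) ≈ 2.663951.
k*log2(n/k) ≈ 77*2.663951 = 205.124227.
floor(205.124227) = 205.

205


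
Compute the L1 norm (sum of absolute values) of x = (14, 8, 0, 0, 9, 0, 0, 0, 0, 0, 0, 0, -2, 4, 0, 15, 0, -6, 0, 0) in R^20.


Non-zero entries: [(0, 14), (1, 8), (4, 9), (12, -2), (13, 4), (15, 15), (17, -6)]
Absolute values: [14, 8, 9, 2, 4, 15, 6]
||x||_1 = sum = 58.

58


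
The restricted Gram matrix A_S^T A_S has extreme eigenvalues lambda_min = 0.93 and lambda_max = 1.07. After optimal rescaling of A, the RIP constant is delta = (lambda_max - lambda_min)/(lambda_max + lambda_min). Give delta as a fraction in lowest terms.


lambda_max - lambda_min = 1.07 - 0.93 = 0.14.
lambda_max + lambda_min = 1.07 + 0.93 = 2.00.
delta = 0.14/2.00 = 14/200 = 7/100.

7/100


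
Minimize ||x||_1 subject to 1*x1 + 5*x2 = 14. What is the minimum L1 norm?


Axis intercepts:
  x1 = 14, x2 = 0: L1 = 14
  x1 = 0, x2 = 14/5: L1 = 14/5
x* = (0, 14/5)
||x*||_1 = 14/5.

14/5


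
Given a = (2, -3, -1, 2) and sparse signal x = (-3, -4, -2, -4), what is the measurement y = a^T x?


Non-zero terms: ['2*-3', '-3*-4', '-1*-2', '2*-4']
Products: [-6, 12, 2, -8]
y = sum = 0.

0


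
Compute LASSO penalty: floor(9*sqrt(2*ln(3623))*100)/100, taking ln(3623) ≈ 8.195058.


ln(3623) ≈ 8.195058.
2*ln(n) ≈ 16.390116.
sqrt(2*ln(n)) ≈ sqrt(16.390116) ≈ 4.048471.
lambda ≈ 9*4.048471 = 36.436239.
floor(lambda*100)/100 = 36.43.

36.43


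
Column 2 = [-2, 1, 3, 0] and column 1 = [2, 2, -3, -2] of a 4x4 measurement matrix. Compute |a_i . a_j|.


Inner product: -2*2 + 1*2 + 3*-3 + 0*-2
Products: [-4, 2, -9, 0]
Sum = -11.
|dot| = 11.

11


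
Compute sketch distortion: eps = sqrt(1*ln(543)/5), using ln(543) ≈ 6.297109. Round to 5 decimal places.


ln(543) ≈ 6.297109.
1*ln(N)/m ≈ 1*6.297109/5 ≈ 1.2594218.
eps = sqrt(1.2594218) ≈ 1.1222396 ≈ 1.12224.

1.12224


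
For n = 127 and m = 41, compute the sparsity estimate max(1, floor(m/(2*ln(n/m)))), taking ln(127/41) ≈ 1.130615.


n/m = 127/41.
ln(n/m) ≈ 1.130615.
2*ln(n/m) ≈ 2.26123.
m/(2*ln(n/m)) ≈ 41/2.26123 ≈ 18.1317.
floor = 18.
k_max = max(1, 18) = 18.

18


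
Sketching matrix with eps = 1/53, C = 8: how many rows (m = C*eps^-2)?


1/eps = 53.
(1/eps)^2 = 2809.
m = 8*2809 = 22472.

22472


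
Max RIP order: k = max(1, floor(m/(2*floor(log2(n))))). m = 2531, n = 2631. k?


floor(log2(2631)) = 11.
2*11 = 22.
m/(2*floor(log2(n))) = 2531/22 ≈ 115.0455.
floor = 115.
k = max(1, 115) = 115.

115


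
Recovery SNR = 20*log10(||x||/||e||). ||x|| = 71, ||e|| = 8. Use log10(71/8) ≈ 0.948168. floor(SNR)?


||x||/||e|| = 71/8.
log10(71/8) ≈ 0.948168.
20*log10(||x||/||e||) ≈ 20*0.948168 = 18.96336.
floor(18.96336) = 18.

18


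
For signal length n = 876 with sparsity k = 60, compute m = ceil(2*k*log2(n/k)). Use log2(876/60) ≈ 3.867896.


log2(n/k) = log2(876/60) ≈ 3.867896.
2*k*log2(n/k) ≈ 2*60*3.867896 = 464.14752.
m = ceil(464.14752) = 465.

465


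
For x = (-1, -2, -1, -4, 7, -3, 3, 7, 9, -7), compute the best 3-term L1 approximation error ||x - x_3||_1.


Sorted |x_i| descending: [9, 7, 7, 7, 4, 3, 3, 2, 1, 1]
Keep top 3: [9, 7, 7]
Tail entries: [7, 4, 3, 3, 2, 1, 1]
L1 error = sum of tail = 21.

21


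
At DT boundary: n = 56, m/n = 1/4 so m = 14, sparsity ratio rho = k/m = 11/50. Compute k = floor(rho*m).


m = 1/4*56 = 14.
rho = 11/50.
rho*m = 11/50*14 = 3.08.
k = floor(3.08) = 3.

3


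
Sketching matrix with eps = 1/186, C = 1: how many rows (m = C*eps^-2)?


1/eps = 186.
(1/eps)^2 = 34596.
m = 1*34596 = 34596.

34596


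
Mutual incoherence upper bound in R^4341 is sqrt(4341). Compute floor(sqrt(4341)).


65^2 = 4225 <= 4341 < 4356 = 66^2, so 65 <= sqrt(4341) < 66.
floor(sqrt(4341)) = 65.

65


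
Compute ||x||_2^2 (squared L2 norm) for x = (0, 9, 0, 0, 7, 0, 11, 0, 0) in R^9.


Non-zero entries: [(1, 9), (4, 7), (6, 11)]
Squares: [81, 49, 121]
||x||_2^2 = sum = 251.

251


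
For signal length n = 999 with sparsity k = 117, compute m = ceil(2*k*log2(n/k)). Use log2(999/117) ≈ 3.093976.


log2(n/k) = log2(999/117) ≈ 3.093976.
2*k*log2(n/k) ≈ 2*117*3.093976 = 723.990384.
m = ceil(723.990384) = 724.

724


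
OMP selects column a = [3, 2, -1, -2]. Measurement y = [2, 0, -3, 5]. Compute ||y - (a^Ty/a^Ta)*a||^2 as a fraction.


a^T a = 18.
a^T y = -1.
coeff = -1/18 = -1/18.
||r||^2 = 683/18.

683/18


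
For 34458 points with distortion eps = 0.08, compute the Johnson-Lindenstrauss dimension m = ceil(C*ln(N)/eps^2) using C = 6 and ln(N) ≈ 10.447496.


ln(34458) ≈ 10.447496.
eps^2 = 0.08^2 = 0.0064.
C*ln(N)/eps^2 ≈ 6*10.447496/0.0064 ≈ 9794.5275.
m = ceil(9794.5275) = 9795.

9795


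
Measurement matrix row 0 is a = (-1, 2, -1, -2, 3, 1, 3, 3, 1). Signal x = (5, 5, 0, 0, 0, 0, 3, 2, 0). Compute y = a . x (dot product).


Non-zero terms: ['-1*5', '2*5', '3*3', '3*2']
Products: [-5, 10, 9, 6]
y = sum = 20.

20


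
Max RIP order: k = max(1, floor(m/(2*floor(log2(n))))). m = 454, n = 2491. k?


floor(log2(2491)) = 11.
2*11 = 22.
m/(2*floor(log2(n))) = 454/22 ≈ 20.6364.
floor = 20.
k = max(1, 20) = 20.

20


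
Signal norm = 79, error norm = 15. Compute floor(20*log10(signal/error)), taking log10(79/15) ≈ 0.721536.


||x||/||e|| = 79/15.
log10(79/15) ≈ 0.721536.
20*log10(||x||/||e||) ≈ 20*0.721536 = 14.43072.
floor(14.43072) = 14.

14


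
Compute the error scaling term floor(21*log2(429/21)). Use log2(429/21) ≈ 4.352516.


log2(n/k) = log2(429/21) ≈ 4.352516.
k*log2(n/k) ≈ 21*4.352516 = 91.402836.
floor(91.402836) = 91.

91


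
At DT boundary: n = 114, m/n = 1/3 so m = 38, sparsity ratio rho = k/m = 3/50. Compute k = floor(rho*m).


m = 1/3*114 = 38.
rho = 3/50.
rho*m = 3/50*38 = 2.28.
k = floor(2.28) = 2.

2


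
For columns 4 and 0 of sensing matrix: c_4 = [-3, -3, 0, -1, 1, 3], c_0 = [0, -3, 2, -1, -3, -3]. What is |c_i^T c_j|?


Inner product: -3*0 + -3*-3 + 0*2 + -1*-1 + 1*-3 + 3*-3
Products: [0, 9, 0, 1, -3, -9]
Sum = -2.
|dot| = 2.

2


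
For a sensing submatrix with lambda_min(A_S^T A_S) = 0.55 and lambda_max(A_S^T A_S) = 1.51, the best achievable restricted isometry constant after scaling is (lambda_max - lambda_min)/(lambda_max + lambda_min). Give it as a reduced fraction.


lambda_max - lambda_min = 1.51 - 0.55 = 0.96.
lambda_max + lambda_min = 1.51 + 0.55 = 2.06.
delta = 0.96/2.06 = 96/206 = 48/103.

48/103


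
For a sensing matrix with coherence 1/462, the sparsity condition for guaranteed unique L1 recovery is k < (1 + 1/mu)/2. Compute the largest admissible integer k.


1/mu = 462.
1 + 1/mu = 463.
(1 + 1/mu)/2 = 231.5 is not an integer, so k_max = floor(231.5) = 231.

231


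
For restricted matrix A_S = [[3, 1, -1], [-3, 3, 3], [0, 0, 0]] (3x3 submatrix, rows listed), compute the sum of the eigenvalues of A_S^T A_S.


Sum of eigenvalues of A_S^T A_S = trace(A_S^T A_S) = sum of squared column norms of A_S.
A_S^T A_S diagonal: [18, 10, 10].
trace = 18 + 10 + 10 = 38.

38


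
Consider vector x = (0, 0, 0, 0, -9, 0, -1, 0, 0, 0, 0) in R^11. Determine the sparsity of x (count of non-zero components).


Non-zero positions: [4, 6].
Sparsity = 2.

2


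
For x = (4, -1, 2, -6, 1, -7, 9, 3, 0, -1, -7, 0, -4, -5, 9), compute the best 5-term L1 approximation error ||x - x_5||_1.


Sorted |x_i| descending: [9, 9, 7, 7, 6, 5, 4, 4, 3, 2, 1, 1, 1, 0, 0]
Keep top 5: [9, 9, 7, 7, 6]
Tail entries: [5, 4, 4, 3, 2, 1, 1, 1, 0, 0]
L1 error = sum of tail = 21.

21


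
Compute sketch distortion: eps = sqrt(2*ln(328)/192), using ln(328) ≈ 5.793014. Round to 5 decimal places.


ln(328) ≈ 5.793014.
2*ln(N)/m ≈ 2*5.793014/192 ≈ 0.0603439.
eps = sqrt(0.0603439) ≈ 0.24565 ≈ 0.24565.

0.24565


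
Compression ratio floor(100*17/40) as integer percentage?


100*m/n = 100*17/40 ≈ 42.5.
floor = 42.

42


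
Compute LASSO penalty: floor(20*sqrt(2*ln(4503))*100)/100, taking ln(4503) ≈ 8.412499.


ln(4503) ≈ 8.412499.
2*ln(n) ≈ 16.824998.
sqrt(2*ln(n)) ≈ sqrt(16.824998) ≈ 4.101829.
lambda ≈ 20*4.101829 = 82.03658.
floor(lambda*100)/100 = 82.03.

82.03


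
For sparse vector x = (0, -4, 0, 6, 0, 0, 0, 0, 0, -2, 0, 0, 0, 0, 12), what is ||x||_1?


Non-zero entries: [(1, -4), (3, 6), (9, -2), (14, 12)]
Absolute values: [4, 6, 2, 12]
||x||_1 = sum = 24.

24


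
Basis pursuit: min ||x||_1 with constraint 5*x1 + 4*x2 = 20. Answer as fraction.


Axis intercepts:
  x1 = 4, x2 = 0: L1 = 4
  x1 = 0, x2 = 5: L1 = 5
x* = (4, 0)
||x*||_1 = 4.

4


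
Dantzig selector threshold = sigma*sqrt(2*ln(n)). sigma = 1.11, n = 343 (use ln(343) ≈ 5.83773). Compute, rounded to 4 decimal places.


ln(343) ≈ 5.83773.
2*ln(n) ≈ 11.67546.
sqrt(2*ln(n)) ≈ sqrt(11.67546) ≈ 3.416937.
threshold ≈ 1.11*3.416937 = 3.79280007 ≈ 3.7928.

3.7928


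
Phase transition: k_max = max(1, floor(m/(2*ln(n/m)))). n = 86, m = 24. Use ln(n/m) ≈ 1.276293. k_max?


n/m = 86/24 = 43/12.
ln(n/m) ≈ 1.276293.
2*ln(n/m) ≈ 2.552586.
m/(2*ln(n/m)) ≈ 24/2.552586 ≈ 9.4022.
floor = 9.
k_max = max(1, 9) = 9.

9


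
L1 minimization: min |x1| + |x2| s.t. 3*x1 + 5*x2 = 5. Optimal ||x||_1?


Axis intercepts:
  x1 = 5/3, x2 = 0: L1 = 5/3
  x1 = 0, x2 = 1: L1 = 1
x* = (0, 1)
||x*||_1 = 1.

1


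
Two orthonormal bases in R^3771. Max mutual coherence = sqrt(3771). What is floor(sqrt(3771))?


61^2 = 3721 <= 3771 < 3844 = 62^2, so 61 <= sqrt(3771) < 62.
floor(sqrt(3771)) = 61.

61


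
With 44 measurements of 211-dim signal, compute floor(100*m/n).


100*m/n = 100*44/211 ≈ 20.8531.
floor = 20.

20


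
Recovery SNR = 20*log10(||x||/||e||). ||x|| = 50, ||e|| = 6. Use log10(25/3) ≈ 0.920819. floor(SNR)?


||x||/||e|| = 50/6 = 25/3.
log10(25/3) ≈ 0.920819.
20*log10(||x||/||e||) ≈ 20*0.920819 = 18.41638.
floor(18.41638) = 18.

18


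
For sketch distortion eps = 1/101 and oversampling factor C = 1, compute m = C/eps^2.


1/eps = 101.
(1/eps)^2 = 10201.
m = 1*10201 = 10201.

10201


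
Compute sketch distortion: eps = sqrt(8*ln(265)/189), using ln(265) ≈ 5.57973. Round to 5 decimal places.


ln(265) ≈ 5.57973.
8*ln(N)/m ≈ 8*5.57973/189 ≈ 0.23617905.
eps = sqrt(0.23617905) ≈ 0.4859826 ≈ 0.48598.

0.48598


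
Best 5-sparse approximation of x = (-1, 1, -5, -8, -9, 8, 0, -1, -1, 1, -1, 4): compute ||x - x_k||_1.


Sorted |x_i| descending: [9, 8, 8, 5, 4, 1, 1, 1, 1, 1, 1, 0]
Keep top 5: [9, 8, 8, 5, 4]
Tail entries: [1, 1, 1, 1, 1, 1, 0]
L1 error = sum of tail = 6.

6


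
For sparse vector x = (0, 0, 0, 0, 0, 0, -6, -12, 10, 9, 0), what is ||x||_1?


Non-zero entries: [(6, -6), (7, -12), (8, 10), (9, 9)]
Absolute values: [6, 12, 10, 9]
||x||_1 = sum = 37.

37


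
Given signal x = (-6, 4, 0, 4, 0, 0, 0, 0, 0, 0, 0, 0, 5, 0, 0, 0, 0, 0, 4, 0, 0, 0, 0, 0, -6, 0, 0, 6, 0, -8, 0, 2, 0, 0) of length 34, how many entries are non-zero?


Non-zero positions: [0, 1, 3, 12, 18, 24, 27, 29, 31].
Sparsity = 9.

9


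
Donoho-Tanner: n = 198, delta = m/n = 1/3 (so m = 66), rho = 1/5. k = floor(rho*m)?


m = 1/3*198 = 66.
rho = 1/5.
rho*m = 1/5*66 = 13.2.
k = floor(13.2) = 13.

13


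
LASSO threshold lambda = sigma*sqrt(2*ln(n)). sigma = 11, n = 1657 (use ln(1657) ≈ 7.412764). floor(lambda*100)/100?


ln(1657) ≈ 7.412764.
2*ln(n) ≈ 14.825528.
sqrt(2*ln(n)) ≈ sqrt(14.825528) ≈ 3.850393.
lambda ≈ 11*3.850393 = 42.354323.
floor(lambda*100)/100 = 42.35.

42.35


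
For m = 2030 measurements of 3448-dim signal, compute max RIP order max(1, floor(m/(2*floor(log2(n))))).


floor(log2(3448)) = 11.
2*11 = 22.
m/(2*floor(log2(n))) = 2030/22 ≈ 92.2727.
floor = 92.
k = max(1, 92) = 92.

92


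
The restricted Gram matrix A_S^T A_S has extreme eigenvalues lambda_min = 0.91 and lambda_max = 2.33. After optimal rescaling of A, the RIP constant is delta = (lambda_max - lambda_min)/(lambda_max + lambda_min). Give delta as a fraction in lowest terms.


lambda_max - lambda_min = 2.33 - 0.91 = 1.42.
lambda_max + lambda_min = 2.33 + 0.91 = 3.24.
delta = 1.42/3.24 = 142/324 = 71/162.

71/162


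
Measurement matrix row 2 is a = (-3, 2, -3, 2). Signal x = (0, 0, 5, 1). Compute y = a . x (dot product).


Non-zero terms: ['-3*5', '2*1']
Products: [-15, 2]
y = sum = -13.

-13


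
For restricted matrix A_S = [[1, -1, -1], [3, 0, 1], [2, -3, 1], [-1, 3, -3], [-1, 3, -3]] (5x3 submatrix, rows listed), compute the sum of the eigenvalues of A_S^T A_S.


Sum of eigenvalues of A_S^T A_S = trace(A_S^T A_S) = sum of squared column norms of A_S.
A_S^T A_S diagonal: [16, 28, 21].
trace = 16 + 28 + 21 = 65.

65


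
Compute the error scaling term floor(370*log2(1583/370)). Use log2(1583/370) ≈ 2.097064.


log2(n/k) = log2(1583/370) ≈ 2.097064.
k*log2(n/k) ≈ 370*2.097064 = 775.91368.
floor(775.91368) = 775.

775


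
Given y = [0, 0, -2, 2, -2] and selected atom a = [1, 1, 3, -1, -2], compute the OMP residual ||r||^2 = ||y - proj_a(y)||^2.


a^T a = 16.
a^T y = -4.
coeff = -4/16 = -1/4.
||r||^2 = 11.

11


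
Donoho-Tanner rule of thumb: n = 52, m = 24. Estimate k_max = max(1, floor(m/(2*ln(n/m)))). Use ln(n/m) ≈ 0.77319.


n/m = 52/24 = 13/6.
ln(n/m) ≈ 0.77319.
2*ln(n/m) ≈ 1.54638.
m/(2*ln(n/m)) ≈ 24/1.54638 ≈ 15.5201.
floor = 15.
k_max = max(1, 15) = 15.

15
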